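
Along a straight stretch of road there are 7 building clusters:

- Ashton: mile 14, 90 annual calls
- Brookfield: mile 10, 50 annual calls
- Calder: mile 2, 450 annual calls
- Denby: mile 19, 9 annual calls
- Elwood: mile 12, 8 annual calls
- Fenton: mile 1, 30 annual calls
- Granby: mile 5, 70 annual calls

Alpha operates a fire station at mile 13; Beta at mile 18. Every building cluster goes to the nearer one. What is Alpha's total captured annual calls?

698

The indifferent point is the midpoint (13+18)/2 = 15.5; building clusters left of it (closer to Alpha at 13) go to Alpha, those right go to Beta.
  Fenton at 1 (w=30) → Alpha
  Calder at 2 (w=450) → Alpha
  Granby at 5 (w=70) → Alpha
  Brookfield at 10 (w=50) → Alpha
  Elwood at 12 (w=8) → Alpha
  Ashton at 14 (w=90) → Alpha
  Denby at 19 (w=9) → Beta
Alpha captures 698; Beta captures 9.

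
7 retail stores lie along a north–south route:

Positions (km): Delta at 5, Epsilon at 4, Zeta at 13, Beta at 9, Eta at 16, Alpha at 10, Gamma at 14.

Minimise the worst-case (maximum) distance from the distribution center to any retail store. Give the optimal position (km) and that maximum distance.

The 1-center on a line is the midpoint of the two extreme points: leftmost at 4, rightmost at 16.
Optimal location = (4 + 16)/2 = 10; maximum distance = (16 − 4)/2 = 6.

location 10, max distance 6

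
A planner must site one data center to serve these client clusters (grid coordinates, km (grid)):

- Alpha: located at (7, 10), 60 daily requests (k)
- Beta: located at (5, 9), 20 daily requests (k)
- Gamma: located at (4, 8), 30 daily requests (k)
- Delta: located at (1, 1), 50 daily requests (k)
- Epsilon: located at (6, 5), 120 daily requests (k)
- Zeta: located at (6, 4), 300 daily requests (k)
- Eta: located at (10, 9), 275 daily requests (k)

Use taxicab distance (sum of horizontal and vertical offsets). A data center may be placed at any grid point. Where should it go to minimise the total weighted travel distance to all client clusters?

(6, 5)

Manhattan distance separates: Σwᵢ(|x−xᵢ|+|y−yᵢ|) = Σwᵢ|x−xᵢ| + Σwᵢ|y−yᵢ|, so x and y are optimised independently as 1-D weighted medians.
Total weight W = 855; half = 427.5.
x-coordinate, sorted with cumulative weight:
  x=1 (Delta, w=50) cum 50
  x=4 (Gamma, w=30) cum 80
  x=5 (Beta, w=20) cum 100
  x=6 (Epsilon, w=120) cum 220
  x=6 (Zeta, w=300) cum 520  ← median
  x=7 (Alpha, w=60) cum 580
  x=10 (Eta, w=275) cum 855
⇒ x* = 6
y-coordinate, sorted with cumulative weight:
  y=1 (Delta, w=50) cum 50
  y=4 (Zeta, w=300) cum 350
  y=5 (Epsilon, w=120) cum 470  ← median
  y=8 (Gamma, w=30) cum 500
  y=9 (Beta, w=20) cum 520
  y=9 (Eta, w=275) cum 795
  y=10 (Alpha, w=60) cum 855
⇒ y* = 5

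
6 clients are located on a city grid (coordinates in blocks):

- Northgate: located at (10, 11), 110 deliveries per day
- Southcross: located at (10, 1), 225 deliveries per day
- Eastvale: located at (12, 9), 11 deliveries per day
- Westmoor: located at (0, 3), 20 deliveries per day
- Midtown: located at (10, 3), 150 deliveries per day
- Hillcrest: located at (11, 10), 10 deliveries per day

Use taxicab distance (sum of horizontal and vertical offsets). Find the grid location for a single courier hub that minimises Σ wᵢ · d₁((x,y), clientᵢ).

(10, 3)

Manhattan distance separates: Σwᵢ(|x−xᵢ|+|y−yᵢ|) = Σwᵢ|x−xᵢ| + Σwᵢ|y−yᵢ|, so x and y are optimised independently as 1-D weighted medians.
Total weight W = 526; half = 263.
x-coordinate, sorted with cumulative weight:
  x=0 (Westmoor, w=20) cum 20
  x=10 (Northgate, w=110) cum 130
  x=10 (Southcross, w=225) cum 355  ← median
  x=10 (Midtown, w=150) cum 505
  x=11 (Hillcrest, w=10) cum 515
  x=12 (Eastvale, w=11) cum 526
⇒ x* = 10
y-coordinate, sorted with cumulative weight:
  y=1 (Southcross, w=225) cum 225
  y=3 (Westmoor, w=20) cum 245
  y=3 (Midtown, w=150) cum 395  ← median
  y=9 (Eastvale, w=11) cum 406
  y=10 (Hillcrest, w=10) cum 416
  y=11 (Northgate, w=110) cum 526
⇒ y* = 3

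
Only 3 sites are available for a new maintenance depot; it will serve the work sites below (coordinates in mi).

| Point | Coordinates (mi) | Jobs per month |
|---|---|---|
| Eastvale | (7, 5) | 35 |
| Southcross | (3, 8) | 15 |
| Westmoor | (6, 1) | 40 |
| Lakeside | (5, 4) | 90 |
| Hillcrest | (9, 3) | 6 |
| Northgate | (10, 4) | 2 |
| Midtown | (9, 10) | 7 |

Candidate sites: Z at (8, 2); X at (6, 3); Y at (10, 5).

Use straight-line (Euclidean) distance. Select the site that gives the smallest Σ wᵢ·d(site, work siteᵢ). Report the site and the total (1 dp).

X, total 452.6 mi

Total weighted distance at each candidate:
  Z (8, 2): total = 712.4
  X (6, 3): total = 452.6
  Y (10, 5): total = 955.5
Minimum is at X with total 452.6 mi.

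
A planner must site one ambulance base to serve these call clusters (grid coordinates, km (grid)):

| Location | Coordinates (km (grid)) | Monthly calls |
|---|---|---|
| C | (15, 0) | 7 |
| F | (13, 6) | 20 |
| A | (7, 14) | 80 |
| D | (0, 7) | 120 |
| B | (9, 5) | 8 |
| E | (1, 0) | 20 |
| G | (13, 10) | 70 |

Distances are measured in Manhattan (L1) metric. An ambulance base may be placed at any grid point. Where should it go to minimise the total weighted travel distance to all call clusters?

(7, 7)

Manhattan distance separates: Σwᵢ(|x−xᵢ|+|y−yᵢ|) = Σwᵢ|x−xᵢ| + Σwᵢ|y−yᵢ|, so x and y are optimised independently as 1-D weighted medians.
Total weight W = 325; half = 162.5.
x-coordinate, sorted with cumulative weight:
  x=0 (D, w=120) cum 120
  x=1 (E, w=20) cum 140
  x=7 (A, w=80) cum 220  ← median
  x=9 (B, w=8) cum 228
  x=13 (F, w=20) cum 248
  x=13 (G, w=70) cum 318
  x=15 (C, w=7) cum 325
⇒ x* = 7
y-coordinate, sorted with cumulative weight:
  y=0 (C, w=7) cum 7
  y=0 (E, w=20) cum 27
  y=5 (B, w=8) cum 35
  y=6 (F, w=20) cum 55
  y=7 (D, w=120) cum 175  ← median
  y=10 (G, w=70) cum 245
  y=14 (A, w=80) cum 325
⇒ y* = 7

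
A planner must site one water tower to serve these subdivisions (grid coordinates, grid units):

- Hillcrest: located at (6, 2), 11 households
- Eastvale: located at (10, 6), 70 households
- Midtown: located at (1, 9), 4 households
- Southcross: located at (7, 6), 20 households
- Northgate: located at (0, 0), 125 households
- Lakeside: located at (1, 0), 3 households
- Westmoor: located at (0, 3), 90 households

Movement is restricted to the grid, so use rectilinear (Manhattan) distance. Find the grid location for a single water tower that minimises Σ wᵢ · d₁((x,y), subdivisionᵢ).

(0, 3)

Manhattan distance separates: Σwᵢ(|x−xᵢ|+|y−yᵢ|) = Σwᵢ|x−xᵢ| + Σwᵢ|y−yᵢ|, so x and y are optimised independently as 1-D weighted medians.
Total weight W = 323; half = 161.5.
x-coordinate, sorted with cumulative weight:
  x=0 (Northgate, w=125) cum 125
  x=0 (Westmoor, w=90) cum 215  ← median
  x=1 (Midtown, w=4) cum 219
  x=1 (Lakeside, w=3) cum 222
  x=6 (Hillcrest, w=11) cum 233
  x=7 (Southcross, w=20) cum 253
  x=10 (Eastvale, w=70) cum 323
⇒ x* = 0
y-coordinate, sorted with cumulative weight:
  y=0 (Northgate, w=125) cum 125
  y=0 (Lakeside, w=3) cum 128
  y=2 (Hillcrest, w=11) cum 139
  y=3 (Westmoor, w=90) cum 229  ← median
  y=6 (Eastvale, w=70) cum 299
  y=6 (Southcross, w=20) cum 319
  y=9 (Midtown, w=4) cum 323
⇒ y* = 3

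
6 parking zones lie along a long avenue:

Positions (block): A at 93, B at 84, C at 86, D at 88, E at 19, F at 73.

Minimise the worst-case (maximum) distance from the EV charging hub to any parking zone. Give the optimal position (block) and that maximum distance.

location 56, max distance 37

The 1-center on a line is the midpoint of the two extreme points: leftmost at 19, rightmost at 93.
Optimal location = (19 + 93)/2 = 56; maximum distance = (93 − 19)/2 = 37.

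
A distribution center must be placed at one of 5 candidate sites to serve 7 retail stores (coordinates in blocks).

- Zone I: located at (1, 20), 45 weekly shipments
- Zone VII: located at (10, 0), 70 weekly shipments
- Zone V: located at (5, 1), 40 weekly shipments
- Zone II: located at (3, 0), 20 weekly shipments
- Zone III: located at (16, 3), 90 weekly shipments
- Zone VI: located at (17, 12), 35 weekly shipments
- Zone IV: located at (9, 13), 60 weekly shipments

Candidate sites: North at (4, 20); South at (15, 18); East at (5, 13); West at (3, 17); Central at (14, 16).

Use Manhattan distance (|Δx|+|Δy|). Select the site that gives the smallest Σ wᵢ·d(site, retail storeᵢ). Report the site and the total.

East, total 5120 blocks

Total weighted distance at each candidate:
  North (4, 20): total = 7240
  South (15, 18): total = 6390
  East (5, 13): total = 5120
  West (3, 17): total = 6660
  Central (14, 16): total = 5740
Minimum is at East with total 5120 blocks.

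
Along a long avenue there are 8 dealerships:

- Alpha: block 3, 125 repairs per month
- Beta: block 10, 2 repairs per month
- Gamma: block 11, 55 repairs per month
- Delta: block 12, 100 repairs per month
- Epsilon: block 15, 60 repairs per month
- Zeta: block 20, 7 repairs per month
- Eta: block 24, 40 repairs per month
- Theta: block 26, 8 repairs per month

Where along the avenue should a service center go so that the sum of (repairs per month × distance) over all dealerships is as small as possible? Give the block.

For a sum of weighted absolute distances on a line, the optimum is the weighted median (not the mean). Total weight W = 397; half-weight = 198.5.
Sort by position and accumulate weight:
  block 3 (Alpha, w=125) → cum 125
  block 10 (Beta, w=2) → cum 127
  block 11 (Gamma, w=55) → cum 182
  block 12 (Delta, w=100) → cum 282  ≥ 198.5 → median here
  block 15 (Epsilon, w=60) → cum 342
  block 20 (Zeta, w=7) → cum 349
  block 24 (Eta, w=40) → cum 389
  block 26 (Theta, w=8) → cum 397
Optimal location: block 12.

x = 12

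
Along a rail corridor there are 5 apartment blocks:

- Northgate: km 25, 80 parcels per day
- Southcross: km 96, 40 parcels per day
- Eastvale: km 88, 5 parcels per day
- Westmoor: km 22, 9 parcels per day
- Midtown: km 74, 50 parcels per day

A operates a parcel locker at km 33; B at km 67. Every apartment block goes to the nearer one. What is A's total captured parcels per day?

The indifferent point is the midpoint (33+67)/2 = 50; apartment blocks left of it (closer to A at 33) go to A, those right go to B.
  Westmoor at 22 (w=9) → A
  Northgate at 25 (w=80) → A
  Midtown at 74 (w=50) → B
  Eastvale at 88 (w=5) → B
  Southcross at 96 (w=40) → B
A captures 89; B captures 95.

89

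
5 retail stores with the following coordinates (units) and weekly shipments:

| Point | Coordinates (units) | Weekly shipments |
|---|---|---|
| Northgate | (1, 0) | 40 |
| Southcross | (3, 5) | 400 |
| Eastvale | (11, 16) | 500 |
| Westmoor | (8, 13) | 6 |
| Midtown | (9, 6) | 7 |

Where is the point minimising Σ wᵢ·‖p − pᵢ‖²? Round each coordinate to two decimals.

(7.19, 10.62)

The minimiser of Σwᵢ‖p−pᵢ‖² is the weighted centroid p* = (Σwᵢpᵢ)/(Σwᵢ).
Σwᵢ = 953.
Σwᵢxᵢ = 40·1 + 400·3 + 500·11 + 6·8 + 7·9 = 6851.
Σwᵢyᵢ = 40·0 + 400·5 + 500·16 + 6·13 + 7·6 = 10120.
x* = 6851/953 = 7.19, y* = 10120/953 = 10.62.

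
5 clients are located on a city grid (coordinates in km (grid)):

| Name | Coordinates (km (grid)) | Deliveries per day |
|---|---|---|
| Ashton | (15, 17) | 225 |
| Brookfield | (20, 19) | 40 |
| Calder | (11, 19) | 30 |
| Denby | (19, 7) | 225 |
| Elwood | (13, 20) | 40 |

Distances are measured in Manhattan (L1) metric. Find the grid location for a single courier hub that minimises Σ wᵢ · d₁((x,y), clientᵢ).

Manhattan distance separates: Σwᵢ(|x−xᵢ|+|y−yᵢ|) = Σwᵢ|x−xᵢ| + Σwᵢ|y−yᵢ|, so x and y are optimised independently as 1-D weighted medians.
Total weight W = 560; half = 280.
x-coordinate, sorted with cumulative weight:
  x=11 (Calder, w=30) cum 30
  x=13 (Elwood, w=40) cum 70
  x=15 (Ashton, w=225) cum 295  ← median
  x=19 (Denby, w=225) cum 520
  x=20 (Brookfield, w=40) cum 560
⇒ x* = 15
y-coordinate, sorted with cumulative weight:
  y=7 (Denby, w=225) cum 225
  y=17 (Ashton, w=225) cum 450  ← median
  y=19 (Brookfield, w=40) cum 490
  y=19 (Calder, w=30) cum 520
  y=20 (Elwood, w=40) cum 560
⇒ y* = 17

(15, 17)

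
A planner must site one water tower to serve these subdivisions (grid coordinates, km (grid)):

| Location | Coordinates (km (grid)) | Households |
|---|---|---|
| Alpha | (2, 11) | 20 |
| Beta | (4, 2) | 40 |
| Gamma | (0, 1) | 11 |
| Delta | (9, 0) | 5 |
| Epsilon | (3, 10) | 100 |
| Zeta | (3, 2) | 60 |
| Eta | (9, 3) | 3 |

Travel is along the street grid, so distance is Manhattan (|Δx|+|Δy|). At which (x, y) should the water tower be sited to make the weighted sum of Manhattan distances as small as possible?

(3, 10)

Manhattan distance separates: Σwᵢ(|x−xᵢ|+|y−yᵢ|) = Σwᵢ|x−xᵢ| + Σwᵢ|y−yᵢ|, so x and y are optimised independently as 1-D weighted medians.
Total weight W = 239; half = 119.5.
x-coordinate, sorted with cumulative weight:
  x=0 (Gamma, w=11) cum 11
  x=2 (Alpha, w=20) cum 31
  x=3 (Epsilon, w=100) cum 131  ← median
  x=3 (Zeta, w=60) cum 191
  x=4 (Beta, w=40) cum 231
  x=9 (Delta, w=5) cum 236
  x=9 (Eta, w=3) cum 239
⇒ x* = 3
y-coordinate, sorted with cumulative weight:
  y=0 (Delta, w=5) cum 5
  y=1 (Gamma, w=11) cum 16
  y=2 (Beta, w=40) cum 56
  y=2 (Zeta, w=60) cum 116
  y=3 (Eta, w=3) cum 119
  y=10 (Epsilon, w=100) cum 219  ← median
  y=11 (Alpha, w=20) cum 239
⇒ y* = 10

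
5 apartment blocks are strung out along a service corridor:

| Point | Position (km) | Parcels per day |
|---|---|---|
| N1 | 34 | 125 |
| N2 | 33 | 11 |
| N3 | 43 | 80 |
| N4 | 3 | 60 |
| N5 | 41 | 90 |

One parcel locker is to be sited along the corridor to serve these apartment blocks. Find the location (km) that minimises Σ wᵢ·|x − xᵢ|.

For a sum of weighted absolute distances on a line, the optimum is the weighted median (not the mean). Total weight W = 366; half-weight = 183.
Sort by position and accumulate weight:
  km 3 (N4, w=60) → cum 60
  km 33 (N2, w=11) → cum 71
  km 34 (N1, w=125) → cum 196  ≥ 183 → median here
  km 41 (N5, w=90) → cum 286
  km 43 (N3, w=80) → cum 366
Optimal location: km 34.

x = 34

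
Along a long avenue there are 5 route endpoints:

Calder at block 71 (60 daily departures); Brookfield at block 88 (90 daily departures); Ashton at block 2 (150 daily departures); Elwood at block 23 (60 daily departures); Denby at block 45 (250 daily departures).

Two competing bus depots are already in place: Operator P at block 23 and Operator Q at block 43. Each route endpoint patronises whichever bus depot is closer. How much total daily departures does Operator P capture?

210

The indifferent point is the midpoint (23+43)/2 = 33; route endpoints left of it (closer to Operator P at 23) go to Operator P, those right go to Operator Q.
  Ashton at 2 (w=150) → Operator P
  Elwood at 23 (w=60) → Operator P
  Denby at 45 (w=250) → Operator Q
  Calder at 71 (w=60) → Operator Q
  Brookfield at 88 (w=90) → Operator Q
Operator P captures 210; Operator Q captures 400.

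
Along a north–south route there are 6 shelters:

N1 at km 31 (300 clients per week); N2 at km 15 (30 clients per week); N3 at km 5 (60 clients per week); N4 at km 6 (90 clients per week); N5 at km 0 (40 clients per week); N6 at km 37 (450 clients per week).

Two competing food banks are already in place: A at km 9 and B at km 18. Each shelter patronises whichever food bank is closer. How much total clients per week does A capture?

190

The indifferent point is the midpoint (9+18)/2 = 13.5; shelters left of it (closer to A at 9) go to A, those right go to B.
  N5 at 0 (w=40) → A
  N3 at 5 (w=60) → A
  N4 at 6 (w=90) → A
  N2 at 15 (w=30) → B
  N1 at 31 (w=300) → B
  N6 at 37 (w=450) → B
A captures 190; B captures 780.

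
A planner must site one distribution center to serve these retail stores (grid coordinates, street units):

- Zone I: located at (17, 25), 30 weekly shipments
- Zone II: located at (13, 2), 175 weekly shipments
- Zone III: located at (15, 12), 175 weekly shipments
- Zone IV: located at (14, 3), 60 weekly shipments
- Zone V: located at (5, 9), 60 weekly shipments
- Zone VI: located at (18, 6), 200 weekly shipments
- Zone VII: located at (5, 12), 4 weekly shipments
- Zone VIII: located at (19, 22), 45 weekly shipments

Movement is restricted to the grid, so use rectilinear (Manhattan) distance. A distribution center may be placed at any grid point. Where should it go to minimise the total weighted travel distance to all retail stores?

Manhattan distance separates: Σwᵢ(|x−xᵢ|+|y−yᵢ|) = Σwᵢ|x−xᵢ| + Σwᵢ|y−yᵢ|, so x and y are optimised independently as 1-D weighted medians.
Total weight W = 749; half = 374.5.
x-coordinate, sorted with cumulative weight:
  x=5 (Zone V, w=60) cum 60
  x=5 (Zone VII, w=4) cum 64
  x=13 (Zone II, w=175) cum 239
  x=14 (Zone IV, w=60) cum 299
  x=15 (Zone III, w=175) cum 474  ← median
  x=17 (Zone I, w=30) cum 504
  x=18 (Zone VI, w=200) cum 704
  x=19 (Zone VIII, w=45) cum 749
⇒ x* = 15
y-coordinate, sorted with cumulative weight:
  y=2 (Zone II, w=175) cum 175
  y=3 (Zone IV, w=60) cum 235
  y=6 (Zone VI, w=200) cum 435  ← median
  y=9 (Zone V, w=60) cum 495
  y=12 (Zone III, w=175) cum 670
  y=12 (Zone VII, w=4) cum 674
  y=22 (Zone VIII, w=45) cum 719
  y=25 (Zone I, w=30) cum 749
⇒ y* = 6

(15, 6)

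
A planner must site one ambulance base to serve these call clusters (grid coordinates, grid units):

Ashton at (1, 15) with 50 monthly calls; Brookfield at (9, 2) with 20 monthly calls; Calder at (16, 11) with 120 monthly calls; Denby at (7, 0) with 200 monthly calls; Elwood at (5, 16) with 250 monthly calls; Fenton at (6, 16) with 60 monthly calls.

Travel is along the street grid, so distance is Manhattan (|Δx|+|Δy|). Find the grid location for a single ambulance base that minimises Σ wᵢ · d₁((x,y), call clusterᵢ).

(6, 15)

Manhattan distance separates: Σwᵢ(|x−xᵢ|+|y−yᵢ|) = Σwᵢ|x−xᵢ| + Σwᵢ|y−yᵢ|, so x and y are optimised independently as 1-D weighted medians.
Total weight W = 700; half = 350.
x-coordinate, sorted with cumulative weight:
  x=1 (Ashton, w=50) cum 50
  x=5 (Elwood, w=250) cum 300
  x=6 (Fenton, w=60) cum 360  ← median
  x=7 (Denby, w=200) cum 560
  x=9 (Brookfield, w=20) cum 580
  x=16 (Calder, w=120) cum 700
⇒ x* = 6
y-coordinate, sorted with cumulative weight:
  y=0 (Denby, w=200) cum 200
  y=2 (Brookfield, w=20) cum 220
  y=11 (Calder, w=120) cum 340
  y=15 (Ashton, w=50) cum 390  ← median
  y=16 (Elwood, w=250) cum 640
  y=16 (Fenton, w=60) cum 700
⇒ y* = 15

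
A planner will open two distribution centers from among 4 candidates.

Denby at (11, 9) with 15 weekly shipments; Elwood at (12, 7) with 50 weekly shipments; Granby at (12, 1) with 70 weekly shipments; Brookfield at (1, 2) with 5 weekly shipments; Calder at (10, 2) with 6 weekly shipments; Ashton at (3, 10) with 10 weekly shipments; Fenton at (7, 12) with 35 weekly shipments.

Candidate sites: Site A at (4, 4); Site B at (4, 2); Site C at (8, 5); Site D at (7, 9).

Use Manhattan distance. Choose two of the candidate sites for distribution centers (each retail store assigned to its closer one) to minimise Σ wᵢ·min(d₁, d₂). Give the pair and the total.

Evaluate every pair (each demand assigned to the nearer of the two):
  {Site C, Site D}: total = 1155
  {Site B, Site D}: total = 1246
  {Site A, Site C}: total = 1370
  {Site B, Site C}: total = 1380
  {Site A, Site D}: total = 1408
  {Site A, Site B}: total = 1866
Best pair: {Site C, Site D} with total 1155.

{Site C, Site D}, total 1155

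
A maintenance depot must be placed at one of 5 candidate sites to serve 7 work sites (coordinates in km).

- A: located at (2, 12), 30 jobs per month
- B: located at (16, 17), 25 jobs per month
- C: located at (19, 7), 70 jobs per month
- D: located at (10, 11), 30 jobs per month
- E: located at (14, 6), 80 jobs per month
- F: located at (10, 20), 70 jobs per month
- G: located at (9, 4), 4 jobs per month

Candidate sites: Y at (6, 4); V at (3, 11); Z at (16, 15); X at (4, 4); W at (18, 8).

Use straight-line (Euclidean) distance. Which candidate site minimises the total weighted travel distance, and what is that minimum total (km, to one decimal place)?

W, total 2487.3 km

Total weighted distance at each candidate:
  Y (6, 4): total = 3680.3
  V (3, 11): total = 3566.5
  Z (16, 15): total = 2630.4
  X (4, 4): total = 4069.1
  W (18, 8): total = 2487.3
Minimum is at W with total 2487.3 km.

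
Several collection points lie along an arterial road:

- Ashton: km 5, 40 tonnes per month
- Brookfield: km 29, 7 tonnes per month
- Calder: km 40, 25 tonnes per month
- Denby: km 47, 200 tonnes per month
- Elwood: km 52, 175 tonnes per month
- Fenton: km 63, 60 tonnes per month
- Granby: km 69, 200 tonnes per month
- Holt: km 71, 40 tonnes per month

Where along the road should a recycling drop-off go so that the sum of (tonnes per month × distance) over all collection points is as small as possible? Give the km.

For a sum of weighted absolute distances on a line, the optimum is the weighted median (not the mean). Total weight W = 747; half-weight = 373.5.
Sort by position and accumulate weight:
  km 5 (Ashton, w=40) → cum 40
  km 29 (Brookfield, w=7) → cum 47
  km 40 (Calder, w=25) → cum 72
  km 47 (Denby, w=200) → cum 272
  km 52 (Elwood, w=175) → cum 447  ≥ 373.5 → median here
  km 63 (Fenton, w=60) → cum 507
  km 69 (Granby, w=200) → cum 707
  km 71 (Holt, w=40) → cum 747
Optimal location: km 52.

x = 52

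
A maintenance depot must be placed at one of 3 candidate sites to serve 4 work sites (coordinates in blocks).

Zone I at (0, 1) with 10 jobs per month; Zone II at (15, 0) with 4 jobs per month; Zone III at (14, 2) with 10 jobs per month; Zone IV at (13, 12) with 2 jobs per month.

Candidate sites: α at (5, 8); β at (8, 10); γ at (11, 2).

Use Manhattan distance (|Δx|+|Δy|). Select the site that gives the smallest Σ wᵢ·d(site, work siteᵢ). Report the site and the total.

Total weighted distance at each candidate:
  α (5, 8): total = 366
  β (8, 10): total = 392
  γ (11, 2): total = 198
Minimum is at γ with total 198 blocks.

γ, total 198 blocks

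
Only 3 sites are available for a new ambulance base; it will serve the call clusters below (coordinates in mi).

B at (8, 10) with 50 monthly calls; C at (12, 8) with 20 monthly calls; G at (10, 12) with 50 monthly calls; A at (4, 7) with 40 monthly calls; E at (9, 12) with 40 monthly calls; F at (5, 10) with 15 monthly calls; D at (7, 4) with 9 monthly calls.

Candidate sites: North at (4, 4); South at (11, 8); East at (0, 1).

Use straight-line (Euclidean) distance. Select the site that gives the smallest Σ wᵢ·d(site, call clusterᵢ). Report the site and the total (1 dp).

South, total 1013.9 mi

Total weighted distance at each candidate:
  North (4, 4): total = 1655.0
  South (11, 8): total = 1013.9
  East (0, 1): total = 2703.2
Minimum is at South with total 1013.9 mi.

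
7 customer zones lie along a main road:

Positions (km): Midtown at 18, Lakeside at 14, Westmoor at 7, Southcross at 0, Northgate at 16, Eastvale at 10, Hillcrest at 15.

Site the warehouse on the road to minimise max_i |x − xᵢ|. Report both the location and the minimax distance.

The 1-center on a line is the midpoint of the two extreme points: leftmost at 0, rightmost at 18.
Optimal location = (0 + 18)/2 = 9; maximum distance = (18 − 0)/2 = 9.

location 9, max distance 9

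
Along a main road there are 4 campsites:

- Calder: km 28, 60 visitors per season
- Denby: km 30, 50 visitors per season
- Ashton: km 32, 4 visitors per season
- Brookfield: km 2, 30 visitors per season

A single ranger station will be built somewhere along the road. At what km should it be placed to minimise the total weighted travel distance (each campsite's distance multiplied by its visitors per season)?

For a sum of weighted absolute distances on a line, the optimum is the weighted median (not the mean). Total weight W = 144; half-weight = 72.
Sort by position and accumulate weight:
  km 2 (Brookfield, w=30) → cum 30
  km 28 (Calder, w=60) → cum 90  ≥ 72 → median here
  km 30 (Denby, w=50) → cum 140
  km 32 (Ashton, w=4) → cum 144
Optimal location: km 28.

x = 28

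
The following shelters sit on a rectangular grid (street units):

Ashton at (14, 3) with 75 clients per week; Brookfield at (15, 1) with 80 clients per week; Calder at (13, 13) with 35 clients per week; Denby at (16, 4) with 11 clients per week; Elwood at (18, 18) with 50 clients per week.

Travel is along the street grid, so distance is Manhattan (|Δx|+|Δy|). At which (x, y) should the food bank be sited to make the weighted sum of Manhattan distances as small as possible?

(15, 3)

Manhattan distance separates: Σwᵢ(|x−xᵢ|+|y−yᵢ|) = Σwᵢ|x−xᵢ| + Σwᵢ|y−yᵢ|, so x and y are optimised independently as 1-D weighted medians.
Total weight W = 251; half = 125.5.
x-coordinate, sorted with cumulative weight:
  x=13 (Calder, w=35) cum 35
  x=14 (Ashton, w=75) cum 110
  x=15 (Brookfield, w=80) cum 190  ← median
  x=16 (Denby, w=11) cum 201
  x=18 (Elwood, w=50) cum 251
⇒ x* = 15
y-coordinate, sorted with cumulative weight:
  y=1 (Brookfield, w=80) cum 80
  y=3 (Ashton, w=75) cum 155  ← median
  y=4 (Denby, w=11) cum 166
  y=13 (Calder, w=35) cum 201
  y=18 (Elwood, w=50) cum 251
⇒ y* = 3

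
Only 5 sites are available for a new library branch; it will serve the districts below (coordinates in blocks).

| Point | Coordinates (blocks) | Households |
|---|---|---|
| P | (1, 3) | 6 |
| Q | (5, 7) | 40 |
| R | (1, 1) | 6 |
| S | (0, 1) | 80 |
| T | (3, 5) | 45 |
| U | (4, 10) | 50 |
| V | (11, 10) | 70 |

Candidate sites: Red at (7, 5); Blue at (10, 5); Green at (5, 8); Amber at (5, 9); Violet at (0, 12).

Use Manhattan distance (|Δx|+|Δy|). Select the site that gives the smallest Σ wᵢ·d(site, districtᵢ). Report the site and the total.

Green, total 2055 blocks

Total weighted distance at each candidate:
  Red (7, 5): total = 2358
  Blue (10, 5): total = 2829
  Green (5, 8): total = 2055
  Amber (5, 9): total = 2112
  Violet (0, 12): total = 3072
Minimum is at Green with total 2055 blocks.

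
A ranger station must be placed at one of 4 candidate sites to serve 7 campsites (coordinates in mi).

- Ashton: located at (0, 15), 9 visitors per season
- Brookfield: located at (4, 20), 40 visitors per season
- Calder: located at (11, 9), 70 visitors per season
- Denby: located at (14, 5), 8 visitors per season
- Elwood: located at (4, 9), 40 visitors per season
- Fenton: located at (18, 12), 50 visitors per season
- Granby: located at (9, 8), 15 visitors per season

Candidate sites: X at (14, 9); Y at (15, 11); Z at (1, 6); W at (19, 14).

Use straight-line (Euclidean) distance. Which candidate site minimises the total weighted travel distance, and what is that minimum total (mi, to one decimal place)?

X, total 1700.2 mi

Total weighted distance at each candidate:
  X (14, 9): total = 1700.2
  Y (15, 11): total = 1775.9
  Z (1, 6): total = 2684.1
  W (19, 14): total = 2479.4
Minimum is at X with total 1700.2 mi.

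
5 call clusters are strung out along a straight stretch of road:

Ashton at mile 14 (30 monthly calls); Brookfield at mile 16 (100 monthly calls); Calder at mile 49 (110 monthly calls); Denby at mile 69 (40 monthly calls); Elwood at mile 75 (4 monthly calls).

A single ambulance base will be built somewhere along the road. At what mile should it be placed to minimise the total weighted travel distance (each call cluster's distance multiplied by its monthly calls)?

x = 49

For a sum of weighted absolute distances on a line, the optimum is the weighted median (not the mean). Total weight W = 284; half-weight = 142.
Sort by position and accumulate weight:
  mile 14 (Ashton, w=30) → cum 30
  mile 16 (Brookfield, w=100) → cum 130
  mile 49 (Calder, w=110) → cum 240  ≥ 142 → median here
  mile 69 (Denby, w=40) → cum 280
  mile 75 (Elwood, w=4) → cum 284
Optimal location: mile 49.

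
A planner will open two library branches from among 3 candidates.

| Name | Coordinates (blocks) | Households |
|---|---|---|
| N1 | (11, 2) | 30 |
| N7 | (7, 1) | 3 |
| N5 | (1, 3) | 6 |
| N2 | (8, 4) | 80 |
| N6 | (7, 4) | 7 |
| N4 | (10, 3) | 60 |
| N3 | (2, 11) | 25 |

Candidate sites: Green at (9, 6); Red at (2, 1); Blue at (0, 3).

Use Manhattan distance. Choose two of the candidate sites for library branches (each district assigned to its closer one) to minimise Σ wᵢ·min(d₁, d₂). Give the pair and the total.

Evaluate every pair (each demand assigned to the nearer of the two):
  {Green, Blue}: total = 965
  {Green, Red}: total = 971
  {Red, Blue}: total = 1947
Best pair: {Green, Blue} with total 965.

{Green, Blue}, total 965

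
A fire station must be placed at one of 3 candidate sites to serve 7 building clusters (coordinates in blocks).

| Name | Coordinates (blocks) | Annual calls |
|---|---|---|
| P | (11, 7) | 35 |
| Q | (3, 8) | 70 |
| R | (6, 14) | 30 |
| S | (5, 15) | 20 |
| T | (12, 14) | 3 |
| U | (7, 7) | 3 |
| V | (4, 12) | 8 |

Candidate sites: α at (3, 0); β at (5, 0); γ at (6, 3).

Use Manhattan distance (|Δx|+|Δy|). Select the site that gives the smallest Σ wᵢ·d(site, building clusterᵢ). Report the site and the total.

γ, total 1619 blocks

Total weighted distance at each candidate:
  α (3, 0): total = 2141
  β (5, 0): total = 2099
  γ (6, 3): total = 1619
Minimum is at γ with total 1619 blocks.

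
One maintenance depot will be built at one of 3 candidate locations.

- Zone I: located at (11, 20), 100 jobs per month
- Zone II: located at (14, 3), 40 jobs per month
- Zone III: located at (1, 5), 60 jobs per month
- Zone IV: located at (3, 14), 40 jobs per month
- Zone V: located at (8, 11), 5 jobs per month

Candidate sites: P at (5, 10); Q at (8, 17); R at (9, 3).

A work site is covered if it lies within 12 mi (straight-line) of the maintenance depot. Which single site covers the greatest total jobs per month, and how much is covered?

P, covering 245

Coverage radius r = 12 mi; a point is covered iff (Δx)²+(Δy)² ≤ 12² = 144.
  P (5, 10): covers {Zone I, Zone II, Zone III, Zone IV, Zone V} → 245
  Q (8, 17): covers {Zone I, Zone IV, Zone V} → 145
  R (9, 3): covers {Zone II, Zone III, Zone V} → 105
Maximum coverage at P: 245 jobs per month.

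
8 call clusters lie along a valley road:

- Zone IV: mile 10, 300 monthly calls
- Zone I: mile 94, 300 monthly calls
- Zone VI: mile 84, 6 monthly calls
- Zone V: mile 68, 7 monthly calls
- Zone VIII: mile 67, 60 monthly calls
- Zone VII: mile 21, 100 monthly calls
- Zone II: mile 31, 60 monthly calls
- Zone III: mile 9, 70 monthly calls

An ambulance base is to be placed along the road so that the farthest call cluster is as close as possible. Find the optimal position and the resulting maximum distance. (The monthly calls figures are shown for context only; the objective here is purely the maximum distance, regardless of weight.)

location 51.5, max distance 42.5

The 1-center on a line is the midpoint of the two extreme points: leftmost at 9, rightmost at 94.
Optimal location = (9 + 94)/2 = 51.5; maximum distance = (94 − 9)/2 = 42.5.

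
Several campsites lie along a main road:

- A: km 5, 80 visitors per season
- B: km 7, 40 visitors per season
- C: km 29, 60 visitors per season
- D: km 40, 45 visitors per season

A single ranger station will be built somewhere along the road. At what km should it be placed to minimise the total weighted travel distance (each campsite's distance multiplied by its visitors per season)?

For a sum of weighted absolute distances on a line, the optimum is the weighted median (not the mean). Total weight W = 225; half-weight = 112.5.
Sort by position and accumulate weight:
  km 5 (A, w=80) → cum 80
  km 7 (B, w=40) → cum 120  ≥ 112.5 → median here
  km 29 (C, w=60) → cum 180
  km 40 (D, w=45) → cum 225
Optimal location: km 7.

x = 7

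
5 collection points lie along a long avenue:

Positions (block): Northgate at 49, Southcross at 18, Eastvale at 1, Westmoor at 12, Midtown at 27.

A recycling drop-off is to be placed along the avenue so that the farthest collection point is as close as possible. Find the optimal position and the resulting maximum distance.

The 1-center on a line is the midpoint of the two extreme points: leftmost at 1, rightmost at 49.
Optimal location = (1 + 49)/2 = 25; maximum distance = (49 − 1)/2 = 24.

location 25, max distance 24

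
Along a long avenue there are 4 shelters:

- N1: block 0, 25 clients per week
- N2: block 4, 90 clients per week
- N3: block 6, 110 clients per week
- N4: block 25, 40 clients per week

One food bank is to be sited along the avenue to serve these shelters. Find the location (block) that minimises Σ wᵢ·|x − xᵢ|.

For a sum of weighted absolute distances on a line, the optimum is the weighted median (not the mean). Total weight W = 265; half-weight = 132.5.
Sort by position and accumulate weight:
  block 0 (N1, w=25) → cum 25
  block 4 (N2, w=90) → cum 115
  block 6 (N3, w=110) → cum 225  ≥ 132.5 → median here
  block 25 (N4, w=40) → cum 265
Optimal location: block 6.

x = 6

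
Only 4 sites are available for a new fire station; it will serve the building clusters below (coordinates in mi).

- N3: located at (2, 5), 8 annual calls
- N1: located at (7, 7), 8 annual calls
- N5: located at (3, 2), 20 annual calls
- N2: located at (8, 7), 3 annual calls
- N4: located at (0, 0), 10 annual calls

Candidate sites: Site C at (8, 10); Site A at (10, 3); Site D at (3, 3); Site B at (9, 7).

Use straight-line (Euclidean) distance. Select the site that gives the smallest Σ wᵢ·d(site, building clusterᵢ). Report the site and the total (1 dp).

Total weighted distance at each candidate:
  Site C (8, 10): total = 413.5
  Site A (10, 3): total = 365.2
  Site D (3, 3): total = 144.8
  Site B (9, 7): total = 347.5
Minimum is at Site D with total 144.8 mi.

Site D, total 144.8 mi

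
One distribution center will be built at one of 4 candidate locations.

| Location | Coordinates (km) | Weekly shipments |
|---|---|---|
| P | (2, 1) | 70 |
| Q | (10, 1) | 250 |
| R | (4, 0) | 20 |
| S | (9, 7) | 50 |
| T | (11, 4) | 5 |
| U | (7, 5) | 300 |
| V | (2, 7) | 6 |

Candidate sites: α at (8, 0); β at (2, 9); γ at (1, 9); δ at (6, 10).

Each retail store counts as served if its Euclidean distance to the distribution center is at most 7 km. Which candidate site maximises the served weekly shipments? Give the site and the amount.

Coverage radius r = 7 km; a point is covered iff (Δx)²+(Δy)² ≤ 7² = 49.
  α (8, 0): covers {P, Q, R, T, U} → 645
  β (2, 9): covers {U, V} → 306
  γ (1, 9): covers {V} → 6
  δ (6, 10): covers {S, U, V} → 356
Maximum coverage at α: 645 weekly shipments.

α, covering 645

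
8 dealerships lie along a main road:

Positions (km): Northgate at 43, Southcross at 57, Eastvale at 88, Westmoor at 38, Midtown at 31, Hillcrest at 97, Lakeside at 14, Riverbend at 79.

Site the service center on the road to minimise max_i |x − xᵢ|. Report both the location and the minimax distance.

location 55.5, max distance 41.5

The 1-center on a line is the midpoint of the two extreme points: leftmost at 14, rightmost at 97.
Optimal location = (14 + 97)/2 = 55.5; maximum distance = (97 − 14)/2 = 41.5.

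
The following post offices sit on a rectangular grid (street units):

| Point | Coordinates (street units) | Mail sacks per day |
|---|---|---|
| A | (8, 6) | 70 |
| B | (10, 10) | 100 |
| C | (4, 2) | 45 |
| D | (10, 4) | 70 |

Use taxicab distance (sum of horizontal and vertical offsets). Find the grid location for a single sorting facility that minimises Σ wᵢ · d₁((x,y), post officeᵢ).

Manhattan distance separates: Σwᵢ(|x−xᵢ|+|y−yᵢ|) = Σwᵢ|x−xᵢ| + Σwᵢ|y−yᵢ|, so x and y are optimised independently as 1-D weighted medians.
Total weight W = 285; half = 142.5.
x-coordinate, sorted with cumulative weight:
  x=4 (C, w=45) cum 45
  x=8 (A, w=70) cum 115
  x=10 (B, w=100) cum 215  ← median
  x=10 (D, w=70) cum 285
⇒ x* = 10
y-coordinate, sorted with cumulative weight:
  y=2 (C, w=45) cum 45
  y=4 (D, w=70) cum 115
  y=6 (A, w=70) cum 185  ← median
  y=10 (B, w=100) cum 285
⇒ y* = 6

(10, 6)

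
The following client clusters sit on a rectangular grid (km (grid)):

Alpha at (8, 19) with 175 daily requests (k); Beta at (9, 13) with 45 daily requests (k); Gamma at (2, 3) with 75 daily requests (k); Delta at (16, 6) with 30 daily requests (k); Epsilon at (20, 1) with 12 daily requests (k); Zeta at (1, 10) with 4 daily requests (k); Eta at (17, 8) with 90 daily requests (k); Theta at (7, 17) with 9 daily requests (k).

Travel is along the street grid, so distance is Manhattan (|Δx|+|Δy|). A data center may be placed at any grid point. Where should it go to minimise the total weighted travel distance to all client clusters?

(8, 13)

Manhattan distance separates: Σwᵢ(|x−xᵢ|+|y−yᵢ|) = Σwᵢ|x−xᵢ| + Σwᵢ|y−yᵢ|, so x and y are optimised independently as 1-D weighted medians.
Total weight W = 440; half = 220.
x-coordinate, sorted with cumulative weight:
  x=1 (Zeta, w=4) cum 4
  x=2 (Gamma, w=75) cum 79
  x=7 (Theta, w=9) cum 88
  x=8 (Alpha, w=175) cum 263  ← median
  x=9 (Beta, w=45) cum 308
  x=16 (Delta, w=30) cum 338
  x=17 (Eta, w=90) cum 428
  x=20 (Epsilon, w=12) cum 440
⇒ x* = 8
y-coordinate, sorted with cumulative weight:
  y=1 (Epsilon, w=12) cum 12
  y=3 (Gamma, w=75) cum 87
  y=6 (Delta, w=30) cum 117
  y=8 (Eta, w=90) cum 207
  y=10 (Zeta, w=4) cum 211
  y=13 (Beta, w=45) cum 256  ← median
  y=17 (Theta, w=9) cum 265
  y=19 (Alpha, w=175) cum 440
⇒ y* = 13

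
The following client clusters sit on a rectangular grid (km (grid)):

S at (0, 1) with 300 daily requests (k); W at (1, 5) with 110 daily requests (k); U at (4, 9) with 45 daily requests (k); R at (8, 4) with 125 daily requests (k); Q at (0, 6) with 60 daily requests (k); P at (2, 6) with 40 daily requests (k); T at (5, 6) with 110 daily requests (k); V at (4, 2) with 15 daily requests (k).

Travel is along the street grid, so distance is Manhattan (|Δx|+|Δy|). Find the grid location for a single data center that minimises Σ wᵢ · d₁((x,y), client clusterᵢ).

Manhattan distance separates: Σwᵢ(|x−xᵢ|+|y−yᵢ|) = Σwᵢ|x−xᵢ| + Σwᵢ|y−yᵢ|, so x and y are optimised independently as 1-D weighted medians.
Total weight W = 805; half = 402.5.
x-coordinate, sorted with cumulative weight:
  x=0 (S, w=300) cum 300
  x=0 (Q, w=60) cum 360
  x=1 (W, w=110) cum 470  ← median
  x=2 (P, w=40) cum 510
  x=4 (U, w=45) cum 555
  x=4 (V, w=15) cum 570
  x=5 (T, w=110) cum 680
  x=8 (R, w=125) cum 805
⇒ x* = 1
y-coordinate, sorted with cumulative weight:
  y=1 (S, w=300) cum 300
  y=2 (V, w=15) cum 315
  y=4 (R, w=125) cum 440  ← median
  y=5 (W, w=110) cum 550
  y=6 (Q, w=60) cum 610
  y=6 (P, w=40) cum 650
  y=6 (T, w=110) cum 760
  y=9 (U, w=45) cum 805
⇒ y* = 4

(1, 4)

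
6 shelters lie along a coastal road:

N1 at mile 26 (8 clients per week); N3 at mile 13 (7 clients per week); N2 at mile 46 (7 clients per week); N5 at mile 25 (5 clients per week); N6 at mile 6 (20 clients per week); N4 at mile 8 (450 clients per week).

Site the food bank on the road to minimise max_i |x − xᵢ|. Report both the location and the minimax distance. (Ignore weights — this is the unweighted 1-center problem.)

The 1-center on a line is the midpoint of the two extreme points: leftmost at 6, rightmost at 46.
Optimal location = (6 + 46)/2 = 26; maximum distance = (46 − 6)/2 = 20.

location 26, max distance 20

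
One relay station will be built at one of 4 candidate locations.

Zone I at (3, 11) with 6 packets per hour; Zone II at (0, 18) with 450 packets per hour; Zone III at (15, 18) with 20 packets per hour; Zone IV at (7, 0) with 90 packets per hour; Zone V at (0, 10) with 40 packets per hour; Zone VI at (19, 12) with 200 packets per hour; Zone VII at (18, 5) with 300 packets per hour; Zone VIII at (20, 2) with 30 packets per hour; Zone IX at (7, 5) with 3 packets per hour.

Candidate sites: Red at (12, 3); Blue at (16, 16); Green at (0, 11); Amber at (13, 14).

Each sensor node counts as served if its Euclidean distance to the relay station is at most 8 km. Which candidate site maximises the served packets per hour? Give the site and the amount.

Coverage radius r = 8 km; a point is covered iff (Δx)²+(Δy)² ≤ 8² = 64.
  Red (12, 3): covers {Zone IV, Zone VII, Zone IX} → 393
  Blue (16, 16): covers {Zone III, Zone VI} → 220
  Green (0, 11): covers {Zone I, Zone II, Zone V} → 496
  Amber (13, 14): covers {Zone III, Zone VI} → 220
Maximum coverage at Green: 496 packets per hour.

Green, covering 496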